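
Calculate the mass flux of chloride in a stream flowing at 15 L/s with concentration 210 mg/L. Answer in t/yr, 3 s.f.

15 L/s = 0.015 m³/s.
Mass flux = Q·C = 0.015 m³/s × 210 g/m³ = 3.15 g/s.
= 3.15 g/s × 31.56 = 99.41 t/yr.

99.4 t/yr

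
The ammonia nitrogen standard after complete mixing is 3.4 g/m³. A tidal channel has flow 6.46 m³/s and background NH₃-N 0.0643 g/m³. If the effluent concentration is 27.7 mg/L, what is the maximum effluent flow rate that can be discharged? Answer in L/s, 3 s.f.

887 L/s

Mass balance at complete mixing: C_std·(Q_w + Q_r) = Q_w·C_e + Q_r·C_b.
Rearranging, Q_w = Q_r·(C_std − C_b)/(C_e − C_std) = 6.46·(3.4 − 0.0643) / (27.7 − 3.4) = 0.8868 m³/s.
= 886.8 L/s.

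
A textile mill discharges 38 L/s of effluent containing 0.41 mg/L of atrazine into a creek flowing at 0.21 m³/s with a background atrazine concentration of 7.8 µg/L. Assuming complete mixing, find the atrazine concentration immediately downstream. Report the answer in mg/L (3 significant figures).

38 L/s = 0.038 m³/s.
7.8 µg/L = 0.0078 mg/L.
By mass balance at complete mixing, C = (0.038·0.41 + 0.21·0.0078) / (0.038 + 0.21) = 0.01722/0.248 = 0.06943 mg/L.

0.0694 mg/L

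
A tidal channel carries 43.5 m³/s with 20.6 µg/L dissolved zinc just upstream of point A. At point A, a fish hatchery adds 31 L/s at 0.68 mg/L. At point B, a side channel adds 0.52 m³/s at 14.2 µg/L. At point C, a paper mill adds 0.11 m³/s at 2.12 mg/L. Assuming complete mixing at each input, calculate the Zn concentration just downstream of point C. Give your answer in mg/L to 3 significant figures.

0.0262 mg/L

20.6 µg/L = 0.0206 mg/L.
31 L/s = 0.031 m³/s.
After input A: C = (43.5·0.0206 + 0.031·0.68) / 43.53 = 0.02107 mg/L.
14.2 µg/L = 0.0142 mg/L.
After input B: C = (43.53·0.02107 + 0.52·0.0142) / 44.05 = 0.02099 mg/L.
After input C: C = (44.05·0.02099 + 0.11·2.12) / 44.16 = 0.02622 mg/L.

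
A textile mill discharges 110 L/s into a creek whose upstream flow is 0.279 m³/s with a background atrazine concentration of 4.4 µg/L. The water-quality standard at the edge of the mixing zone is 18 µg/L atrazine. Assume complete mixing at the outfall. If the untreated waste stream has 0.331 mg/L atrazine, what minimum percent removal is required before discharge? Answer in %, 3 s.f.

110 L/s = 0.11 m³/s.
4.4 µg/L = 0.0044 mg/L.
18 µg/L = 0.018 mg/L.
Mass balance: 0.018·0.389 = 0.11·Cₑ + 0.279·0.0044.
Cₑ = (0.007002 − 0.001228) / 0.11 = 0.05249 mg/L.
Required removal = 1 − 0.05249/0.331 = 84.14 %.

84.1 %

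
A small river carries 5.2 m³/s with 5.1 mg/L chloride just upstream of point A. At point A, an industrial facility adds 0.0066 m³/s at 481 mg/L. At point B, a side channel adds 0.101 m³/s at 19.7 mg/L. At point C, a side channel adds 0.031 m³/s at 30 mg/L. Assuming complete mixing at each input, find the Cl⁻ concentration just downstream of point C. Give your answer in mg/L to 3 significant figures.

After input A: C = (5.2·5.1 + 0.0066·481) / 5.207 = 5.703 mg/L.
After input B: C = (5.207·5.703 + 0.101·19.7) / 5.308 = 5.97 mg/L.
After input C: C = (5.308·5.97 + 0.031·30) / 5.339 = 6.109 mg/L.

6.11 mg/L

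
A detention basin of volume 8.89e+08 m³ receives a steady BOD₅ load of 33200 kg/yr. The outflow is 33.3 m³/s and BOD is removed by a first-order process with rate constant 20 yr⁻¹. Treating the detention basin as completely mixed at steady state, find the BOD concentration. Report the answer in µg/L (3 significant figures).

Outflow Q = 33.3 m³/s × 3.156e+07 s/yr = 1.051e+09 m³/yr.
Steady-state CSTR mass balance: W = Q·C + k·V·C, so C = W/(Q + kV).
Q + kV = 1.051e+09 + 20·8.89e+08 = 1.883e+10 m³/yr.
C = 33200/1.883e+10 = 1.763e-06 kg/m³ = 0.001763 mg/L = 1.763 µg/L.

1.76 µg/L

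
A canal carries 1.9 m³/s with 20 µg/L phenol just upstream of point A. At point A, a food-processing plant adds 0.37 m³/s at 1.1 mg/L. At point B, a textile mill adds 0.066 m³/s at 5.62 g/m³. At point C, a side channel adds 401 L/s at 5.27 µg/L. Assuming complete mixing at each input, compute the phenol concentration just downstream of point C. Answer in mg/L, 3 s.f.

0.299 mg/L

20 µg/L = 0.02 mg/L.
After input A: C = (1.9·0.02 + 0.37·1.1) / 2.27 = 0.196 mg/L.
After input B: C = (2.27·0.196 + 0.066·5.62) / 2.336 = 0.3493 mg/L.
401 L/s = 0.401 m³/s.
5.27 µg/L = 0.00527 mg/L.
After input C: C = (2.336·0.3493 + 0.401·0.00527) / 2.737 = 0.2989 mg/L.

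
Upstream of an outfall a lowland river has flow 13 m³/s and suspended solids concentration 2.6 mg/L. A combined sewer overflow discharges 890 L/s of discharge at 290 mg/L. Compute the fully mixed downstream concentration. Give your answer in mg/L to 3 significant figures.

890 L/s = 0.89 m³/s.
Conservation of mass across the mixing zone: C = (0.89·290 + 13·2.6) / (0.89 + 13) = 291.9/13.89 = 21.02 mg/L.

21.0 mg/L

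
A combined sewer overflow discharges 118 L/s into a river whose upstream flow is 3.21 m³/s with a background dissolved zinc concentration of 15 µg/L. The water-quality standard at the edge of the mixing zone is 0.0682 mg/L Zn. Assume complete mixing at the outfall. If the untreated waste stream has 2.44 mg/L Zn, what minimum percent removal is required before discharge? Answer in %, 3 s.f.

118 L/s = 0.118 m³/s.
15 µg/L = 0.015 mg/L.
Mass balance: 0.0682·3.328 = 0.118·Cₑ + 3.21·0.015.
Cₑ = (0.227 − 0.04815) / 0.118 = 1.515 mg/L.
Required removal = 1 − 1.515/2.44 = 37.89 %.

37.9 %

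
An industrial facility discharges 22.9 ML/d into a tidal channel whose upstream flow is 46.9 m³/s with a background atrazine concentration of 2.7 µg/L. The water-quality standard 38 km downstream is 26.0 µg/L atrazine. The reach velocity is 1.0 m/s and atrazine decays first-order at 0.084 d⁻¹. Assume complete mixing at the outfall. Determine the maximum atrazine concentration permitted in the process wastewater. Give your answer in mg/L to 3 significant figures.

4.32 mg/L

22.9 ML/d = 0.265 m³/s.
2.7 µg/L = 0.0027 mg/L.
26.0 µg/L = 0.026 mg/L.
Travel time to the compliance point: t = 3.8e+04/1.0 = 3.8e+04 s = 0.4398 d; decay factor exp(−0.084·0.4398) = 0.9637.
So the concentration just after mixing may be at most 0.026/0.9637 = 0.02698 mg/L.
Mass balance: 0.02698·47.17 = 0.265·Cₑ + 46.9·0.0027.
Cₑ = (1.272 − 0.1266) / 0.265 = 4.323 mg/L.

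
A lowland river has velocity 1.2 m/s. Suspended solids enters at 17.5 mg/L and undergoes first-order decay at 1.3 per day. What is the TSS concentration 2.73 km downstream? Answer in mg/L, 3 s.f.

Travel time t = 2.73 km / 1.2 m/s = 2730/1.2 = 2275 s = 0.02633 d.
First-order decay: C = 17.5·exp(−1.3·0.02633) = 17.5·0.9663 = 16.91 mg/L.

16.9 mg/L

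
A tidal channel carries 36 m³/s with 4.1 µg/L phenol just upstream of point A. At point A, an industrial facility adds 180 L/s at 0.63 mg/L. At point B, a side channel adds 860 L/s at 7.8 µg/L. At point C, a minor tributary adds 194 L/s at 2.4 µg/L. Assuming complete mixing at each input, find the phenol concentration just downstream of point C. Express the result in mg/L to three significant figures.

4.1 µg/L = 0.0041 mg/L.
180 L/s = 0.18 m³/s.
After input A: C = (36·0.0041 + 0.18·0.63) / 36.18 = 0.007214 mg/L.
860 L/s = 0.86 m³/s.
7.8 µg/L = 0.0078 mg/L.
After input B: C = (36.18·0.007214 + 0.86·0.0078) / 37.04 = 0.007228 mg/L.
194 L/s = 0.194 m³/s.
2.4 µg/L = 0.0024 mg/L.
After input C: C = (37.04·0.007228 + 0.194·0.0024) / 37.23 = 0.007202 mg/L.

0.00720 mg/L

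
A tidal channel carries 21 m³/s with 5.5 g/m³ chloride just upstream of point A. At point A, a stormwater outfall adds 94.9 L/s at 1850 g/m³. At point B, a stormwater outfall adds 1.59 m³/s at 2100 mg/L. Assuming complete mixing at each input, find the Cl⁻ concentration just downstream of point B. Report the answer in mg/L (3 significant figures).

94.9 L/s = 0.0949 m³/s.
After input A: C = (21·5.5 + 0.0949·1850) / 21.09 = 13.8 mg/L.
After input B: C = (21.09·13.8 + 1.59·2100) / 22.68 = 160 mg/L.

160 mg/L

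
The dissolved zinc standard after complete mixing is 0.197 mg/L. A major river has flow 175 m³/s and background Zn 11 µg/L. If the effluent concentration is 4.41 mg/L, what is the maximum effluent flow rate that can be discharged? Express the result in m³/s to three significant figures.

7.73 m³/s

11 µg/L = 0.011 mg/L.
Mass balance at complete mixing: C_std·(Q_w + Q_r) = Q_w·C_e + Q_r·C_b.
Rearranging, Q_w = Q_r·(C_std − C_b)/(C_e − C_std) = 175·(0.197 − 0.011) / (4.41 − 0.197) = 7.726 m³/s.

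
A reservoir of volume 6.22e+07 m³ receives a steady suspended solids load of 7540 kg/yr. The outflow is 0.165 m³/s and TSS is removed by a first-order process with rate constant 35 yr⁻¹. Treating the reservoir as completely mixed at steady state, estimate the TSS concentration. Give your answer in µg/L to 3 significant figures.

Outflow Q = 0.165 m³/s × 3.156e+07 s/yr = 5.207e+06 m³/yr.
Steady-state CSTR mass balance: W = Q·C + k·V·C, so C = W/(Q + kV).
Q + kV = 5.207e+06 + 35·6.22e+07 = 2.182e+09 m³/yr.
C = 7540/2.182e+09 = 3.455e-06 kg/m³ = 0.003455 mg/L = 3.455 µg/L.

3.46 µg/L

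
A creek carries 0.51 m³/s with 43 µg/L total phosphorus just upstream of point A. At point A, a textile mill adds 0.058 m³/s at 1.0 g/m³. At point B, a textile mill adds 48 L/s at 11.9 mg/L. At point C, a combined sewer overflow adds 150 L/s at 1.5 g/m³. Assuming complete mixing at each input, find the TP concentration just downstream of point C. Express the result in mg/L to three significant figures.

1.14 mg/L

43 µg/L = 0.043 mg/L.
After input A: C = (0.51·0.043 + 0.058·1) / 0.568 = 0.1407 mg/L.
48 L/s = 0.048 m³/s.
After input B: C = (0.568·0.1407 + 0.048·11.9) / 0.616 = 1.057 mg/L.
150 L/s = 0.15 m³/s.
After input C: C = (0.616·1.057 + 0.15·1.5) / 0.766 = 1.144 mg/L.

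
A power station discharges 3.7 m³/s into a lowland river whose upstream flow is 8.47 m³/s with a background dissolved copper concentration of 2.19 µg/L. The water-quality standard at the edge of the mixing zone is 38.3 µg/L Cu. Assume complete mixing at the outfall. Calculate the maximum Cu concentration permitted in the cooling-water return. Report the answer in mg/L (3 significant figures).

2.19 µg/L = 0.00219 mg/L.
38.3 µg/L = 0.0383 mg/L.
Mass balance: 0.0383·12.17 = 3.7·Cₑ + 8.47·0.00219.
Cₑ = (0.4661 − 0.01855) / 3.7 = 0.121 mg/L.

0.121 mg/L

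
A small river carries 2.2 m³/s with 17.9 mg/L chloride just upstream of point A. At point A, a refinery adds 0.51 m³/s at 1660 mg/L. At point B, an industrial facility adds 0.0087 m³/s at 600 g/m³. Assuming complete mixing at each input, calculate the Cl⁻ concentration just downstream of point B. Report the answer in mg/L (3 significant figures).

328 mg/L

After input A: C = (2.2·17.9 + 0.51·1660) / 2.71 = 326.9 mg/L.
After input B: C = (2.71·326.9 + 0.0087·600) / 2.719 = 327.8 mg/L.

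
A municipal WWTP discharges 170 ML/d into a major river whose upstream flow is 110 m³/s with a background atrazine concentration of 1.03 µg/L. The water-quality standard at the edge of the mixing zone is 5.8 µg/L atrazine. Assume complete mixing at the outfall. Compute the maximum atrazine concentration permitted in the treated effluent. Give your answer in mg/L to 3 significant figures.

0.272 mg/L

170 ML/d = 1.968 m³/s.
1.03 µg/L = 0.00103 mg/L.
5.8 µg/L = 0.0058 mg/L.
Mass balance: 0.0058·112 = 1.968·Cₑ + 110·0.00103.
Cₑ = (0.6494 − 0.1133) / 1.968 = 0.2725 mg/L.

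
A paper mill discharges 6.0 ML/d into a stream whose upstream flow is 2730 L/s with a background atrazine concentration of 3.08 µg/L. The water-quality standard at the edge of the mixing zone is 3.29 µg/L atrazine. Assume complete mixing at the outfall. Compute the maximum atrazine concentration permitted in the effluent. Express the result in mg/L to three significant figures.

0.0115 mg/L

6.0 ML/d = 0.06944 m³/s.
2730 L/s = 2.73 m³/s.
3.08 µg/L = 0.00308 mg/L.
3.29 µg/L = 0.00329 mg/L.
Mass balance: 0.00329·2.799 = 0.06944·Cₑ + 2.73·0.00308.
Cₑ = (0.00921 − 0.008408) / 0.06944 = 0.01155 mg/L.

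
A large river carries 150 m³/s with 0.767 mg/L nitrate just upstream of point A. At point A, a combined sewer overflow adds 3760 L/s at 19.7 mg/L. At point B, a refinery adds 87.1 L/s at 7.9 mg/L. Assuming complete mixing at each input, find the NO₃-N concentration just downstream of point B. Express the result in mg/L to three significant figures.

1.23 mg/L

3760 L/s = 3.76 m³/s.
After input A: C = (150·0.767 + 3.76·19.7) / 153.8 = 1.23 mg/L.
87.1 L/s = 0.0871 m³/s.
After input B: C = (153.8·1.23 + 0.0871·7.9) / 153.8 = 1.234 mg/L.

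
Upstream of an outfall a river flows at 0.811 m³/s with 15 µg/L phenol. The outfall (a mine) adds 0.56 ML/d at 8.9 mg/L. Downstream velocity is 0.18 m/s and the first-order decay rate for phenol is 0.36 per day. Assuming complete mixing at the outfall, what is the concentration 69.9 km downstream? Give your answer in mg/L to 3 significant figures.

0.0169 mg/L

0.56 ML/d = 0.006481 m³/s.
15 µg/L = 0.015 mg/L.
After complete mixing, C₀ = (0.006481·8.9 + 0.811·0.015) / 0.8175 = 0.08545 mg/L.
Travel time t = 6.99e+04 m / 0.18 m/s = 3.883e+05 s = 4.495 d.
C = 0.08545·exp(−0.36·4.495) = 0.08545·0.1983 = 0.01694 mg/L.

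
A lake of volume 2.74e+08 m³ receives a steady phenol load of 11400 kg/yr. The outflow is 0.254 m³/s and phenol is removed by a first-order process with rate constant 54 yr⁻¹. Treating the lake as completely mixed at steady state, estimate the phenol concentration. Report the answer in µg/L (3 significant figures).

0.770 µg/L

Outflow Q = 0.254 m³/s × 3.156e+07 s/yr = 8.016e+06 m³/yr.
Steady-state CSTR mass balance: W = Q·C + k·V·C, so C = W/(Q + kV).
Q + kV = 8.016e+06 + 54·2.74e+08 = 1.48e+10 m³/yr.
C = 11400/1.48e+10 = 7.701e-07 kg/m³ = 0.0007701 mg/L = 0.7701 µg/L.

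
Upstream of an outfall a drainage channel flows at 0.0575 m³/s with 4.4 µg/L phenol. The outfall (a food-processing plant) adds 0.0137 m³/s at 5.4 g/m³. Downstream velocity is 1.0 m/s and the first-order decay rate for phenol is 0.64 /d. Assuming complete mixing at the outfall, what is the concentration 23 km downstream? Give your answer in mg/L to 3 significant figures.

4.4 µg/L = 0.0044 mg/L.
After complete mixing, C₀ = (0.0137·5.4 + 0.0575·0.0044) / 0.0712 = 1.043 mg/L.
Travel time t = 2.3e+04 m / 1.0 m/s = 2.3e+04 s = 0.2662 d.
C = 1.043·exp(−0.64·0.2662) = 1.043·0.8434 = 0.8793 mg/L.

0.879 mg/L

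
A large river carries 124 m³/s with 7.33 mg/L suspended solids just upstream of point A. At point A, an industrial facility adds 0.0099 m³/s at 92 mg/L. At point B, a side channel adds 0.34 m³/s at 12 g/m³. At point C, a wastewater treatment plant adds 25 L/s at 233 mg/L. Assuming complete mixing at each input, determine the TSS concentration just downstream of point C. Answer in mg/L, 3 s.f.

7.39 mg/L

After input A: C = (124·7.33 + 0.0099·92) / 124 = 7.337 mg/L.
After input B: C = (124·7.337 + 0.34·12) / 124.3 = 7.35 mg/L.
25 L/s = 0.025 m³/s.
After input C: C = (124.3·7.35 + 0.025·233) / 124.4 = 7.395 mg/L.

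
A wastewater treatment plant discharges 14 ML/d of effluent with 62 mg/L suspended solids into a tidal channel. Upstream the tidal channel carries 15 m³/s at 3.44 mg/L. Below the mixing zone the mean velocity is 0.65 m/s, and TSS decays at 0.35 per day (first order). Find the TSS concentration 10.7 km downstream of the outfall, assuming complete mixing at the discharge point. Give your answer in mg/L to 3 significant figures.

3.80 mg/L

14 ML/d = 0.162 m³/s.
After complete mixing, C₀ = (0.162·62 + 15·3.44) / 15.16 = 4.066 mg/L.
Travel time t = 1.07e+04 m / 0.65 m/s = 1.646e+04 s = 0.1905 d.
C = 4.066·exp(−0.35·0.1905) = 4.066·0.9355 = 3.804 mg/L.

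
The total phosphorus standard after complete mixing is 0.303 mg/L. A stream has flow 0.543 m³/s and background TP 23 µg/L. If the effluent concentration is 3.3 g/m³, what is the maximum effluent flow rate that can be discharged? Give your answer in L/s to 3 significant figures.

50.7 L/s

23 µg/L = 0.023 mg/L.
Mass balance at complete mixing: C_std·(Q_w + Q_r) = Q_w·C_e + Q_r·C_b.
Rearranging, Q_w = Q_r·(C_std − C_b)/(C_e − C_std) = 0.543·(0.303 − 0.023) / (3.3 − 0.303) = 0.05073 m³/s.
= 50.73 L/s.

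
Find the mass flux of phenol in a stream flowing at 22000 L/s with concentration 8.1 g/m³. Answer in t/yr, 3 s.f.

5620 t/yr

22000 L/s = 22 m³/s.
Mass flux = Q·C = 22 m³/s × 8.1 g/m³ = 178.2 g/s.
= 178.2 g/s × 31.56 = 5624 t/yr.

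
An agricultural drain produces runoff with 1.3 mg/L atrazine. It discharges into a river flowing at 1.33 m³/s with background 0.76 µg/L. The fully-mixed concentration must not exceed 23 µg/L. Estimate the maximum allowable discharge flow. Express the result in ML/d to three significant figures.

2.00 ML/d

0.76 µg/L = 0.00076 mg/L.
23 µg/L = 0.023 mg/L.
Mass balance at complete mixing: C_std·(Q_w + Q_r) = Q_w·C_e + Q_r·C_b.
Rearranging, Q_w = Q_r·(C_std − C_b)/(C_e − C_std) = 1.33·(0.023 − 0.00076) / (1.3 − 0.023) = 0.02316 m³/s.
= 2.001 ML/d.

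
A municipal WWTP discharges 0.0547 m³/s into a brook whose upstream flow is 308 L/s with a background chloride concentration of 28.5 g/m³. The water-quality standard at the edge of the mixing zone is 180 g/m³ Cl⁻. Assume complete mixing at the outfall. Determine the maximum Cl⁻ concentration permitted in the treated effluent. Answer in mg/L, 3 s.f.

308 L/s = 0.308 m³/s.
Mass balance: 180·0.3627 = 0.0547·Cₑ + 0.308·28.5.
Cₑ = (65.29 − 8.778) / 0.0547 = 1033 mg/L.

1030 mg/L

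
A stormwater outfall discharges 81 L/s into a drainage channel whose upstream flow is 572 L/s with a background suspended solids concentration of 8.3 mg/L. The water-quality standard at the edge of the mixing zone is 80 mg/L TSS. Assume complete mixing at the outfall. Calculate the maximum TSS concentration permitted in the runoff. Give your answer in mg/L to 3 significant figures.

81 L/s = 0.081 m³/s.
572 L/s = 0.572 m³/s.
Mass balance: 80·0.653 = 0.081·Cₑ + 0.572·8.3.
Cₑ = (52.24 − 4.748) / 0.081 = 586.3 mg/L.

586 mg/L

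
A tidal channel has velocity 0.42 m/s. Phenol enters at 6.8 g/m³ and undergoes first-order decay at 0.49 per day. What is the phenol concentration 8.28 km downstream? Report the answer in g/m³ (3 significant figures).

Travel time t = 8.28 km / 0.42 m/s = 8280/0.42 = 1.971e+04 s = 0.2282 d.
First-order decay: C = 6.8·exp(−0.49·0.2282) = 6.8·0.8942 = 6.081 g/m³.

6.08 g/m³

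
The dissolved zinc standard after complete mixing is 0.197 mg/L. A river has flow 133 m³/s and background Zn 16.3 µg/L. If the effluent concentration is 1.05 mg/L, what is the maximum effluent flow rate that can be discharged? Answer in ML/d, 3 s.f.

16.3 µg/L = 0.0163 mg/L.
Mass balance at complete mixing: C_std·(Q_w + Q_r) = Q_w·C_e + Q_r·C_b.
Rearranging, Q_w = Q_r·(C_std − C_b)/(C_e − C_std) = 133·(0.197 − 0.0163) / (1.05 − 0.197) = 28.17 m³/s.
= 2434 ML/d.

2430 ML/d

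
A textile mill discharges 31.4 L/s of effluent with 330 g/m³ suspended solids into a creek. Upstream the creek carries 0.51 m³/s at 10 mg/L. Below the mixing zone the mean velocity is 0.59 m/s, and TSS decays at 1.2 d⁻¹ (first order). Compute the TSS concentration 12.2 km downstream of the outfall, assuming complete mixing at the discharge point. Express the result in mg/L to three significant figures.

21.4 mg/L

31.4 L/s = 0.0314 m³/s.
After complete mixing, C₀ = (0.0314·330 + 0.51·10) / 0.5414 = 28.56 mg/L.
Travel time t = 1.22e+04 m / 0.59 m/s = 2.068e+04 s = 0.2393 d.
C = 28.56·exp(−1.2·0.2393) = 28.56·0.7504 = 21.43 mg/L.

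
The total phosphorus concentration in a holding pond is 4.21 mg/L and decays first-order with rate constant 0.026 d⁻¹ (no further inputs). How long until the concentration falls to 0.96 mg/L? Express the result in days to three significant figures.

56.9 d

t = ln(C₀/C)/k = ln(4.21/0.96)/0.026 = 1.478/0.026 = 56.86 d.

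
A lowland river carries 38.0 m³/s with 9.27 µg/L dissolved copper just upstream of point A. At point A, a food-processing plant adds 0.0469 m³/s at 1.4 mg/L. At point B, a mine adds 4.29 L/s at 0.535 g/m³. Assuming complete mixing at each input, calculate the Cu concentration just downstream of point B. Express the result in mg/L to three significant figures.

0.0110 mg/L

9.27 µg/L = 0.00927 mg/L.
After input A: C = (38·0.00927 + 0.0469·1.4) / 38.05 = 0.01098 mg/L.
4.29 L/s = 0.00429 m³/s.
After input B: C = (38.05·0.01098 + 0.00429·0.535) / 38.05 = 0.01104 mg/L.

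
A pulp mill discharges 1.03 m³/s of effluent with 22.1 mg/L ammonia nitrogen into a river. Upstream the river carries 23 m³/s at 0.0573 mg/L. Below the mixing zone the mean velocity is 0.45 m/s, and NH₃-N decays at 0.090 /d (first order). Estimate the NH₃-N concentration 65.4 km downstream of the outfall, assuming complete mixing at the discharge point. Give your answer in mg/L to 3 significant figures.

After complete mixing, C₀ = (1.03·22.1 + 23·0.0573) / 24.03 = 1.002 mg/L.
Travel time t = 6.54e+04 m / 0.45 m/s = 1.453e+05 s = 1.682 d.
C = 1.002·exp(−0.090·1.682) = 1.002·0.8595 = 0.8613 mg/L.

0.861 mg/L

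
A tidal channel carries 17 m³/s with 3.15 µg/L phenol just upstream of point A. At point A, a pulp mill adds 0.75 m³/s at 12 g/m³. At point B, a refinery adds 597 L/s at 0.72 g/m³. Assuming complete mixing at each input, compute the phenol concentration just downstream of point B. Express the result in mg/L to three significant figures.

0.517 mg/L

3.15 µg/L = 0.00315 mg/L.
After input A: C = (17·0.00315 + 0.75·12) / 17.75 = 0.5101 mg/L.
597 L/s = 0.597 m³/s.
After input B: C = (17.75·0.5101 + 0.597·0.72) / 18.35 = 0.5169 mg/L.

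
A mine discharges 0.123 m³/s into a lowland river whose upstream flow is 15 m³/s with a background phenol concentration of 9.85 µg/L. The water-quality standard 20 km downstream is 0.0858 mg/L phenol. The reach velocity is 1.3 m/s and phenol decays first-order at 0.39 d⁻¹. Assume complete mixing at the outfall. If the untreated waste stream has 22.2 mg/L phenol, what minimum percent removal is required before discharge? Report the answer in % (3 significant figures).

9.85 µg/L = 0.00985 mg/L.
Travel time to the compliance point: t = 2e+04/1.3 = 1.538e+04 s = 0.1781 d; decay factor exp(−0.39·0.1781) = 0.9329.
So the concentration just after mixing may be at most 0.0858/0.9329 = 0.09197 mg/L.
Mass balance: 0.09197·15.12 = 0.123·Cₑ + 15·0.00985.
Cₑ = (1.391 − 0.1477) / 0.123 = 10.11 mg/L.
Required removal = 1 − 10.11/22.2 = 54.47 %.

54.5 %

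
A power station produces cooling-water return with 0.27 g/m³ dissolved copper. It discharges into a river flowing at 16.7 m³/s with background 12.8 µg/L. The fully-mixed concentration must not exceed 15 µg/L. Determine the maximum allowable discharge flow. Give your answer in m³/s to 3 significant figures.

12.8 µg/L = 0.0128 mg/L.
15 µg/L = 0.015 mg/L.
Mass balance at complete mixing: C_std·(Q_w + Q_r) = Q_w·C_e + Q_r·C_b.
Rearranging, Q_w = Q_r·(C_std − C_b)/(C_e − C_std) = 16.7·(0.015 − 0.0128) / (0.27 − 0.015) = 0.1441 m³/s.

0.144 m³/s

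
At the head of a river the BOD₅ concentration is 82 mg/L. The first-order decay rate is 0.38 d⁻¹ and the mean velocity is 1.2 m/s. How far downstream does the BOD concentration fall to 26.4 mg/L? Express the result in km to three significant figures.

From C = C₀·e^(−kt), t = ln(C₀/C)/k = ln(82/26.4)/0.38 = 1.133/0.38 = 2.983 d.
Distance = v·t = 1.2 m/s × 2.577e+05 s = 3.092e+05 m = 309.2 km.

309 km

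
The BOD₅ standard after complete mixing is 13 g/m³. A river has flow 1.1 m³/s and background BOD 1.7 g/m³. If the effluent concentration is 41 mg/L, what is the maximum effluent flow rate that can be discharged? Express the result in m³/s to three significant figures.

Mass balance at complete mixing: C_std·(Q_w + Q_r) = Q_w·C_e + Q_r·C_b.
Rearranging, Q_w = Q_r·(C_std − C_b)/(C_e − C_std) = 1.1·(13 − 1.7) / (41 − 13) = 0.4439 m³/s.

0.444 m³/s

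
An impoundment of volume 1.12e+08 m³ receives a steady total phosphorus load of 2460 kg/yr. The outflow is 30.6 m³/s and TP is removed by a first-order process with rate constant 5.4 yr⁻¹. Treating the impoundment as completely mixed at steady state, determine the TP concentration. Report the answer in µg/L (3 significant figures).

Outflow Q = 30.6 m³/s × 3.156e+07 s/yr = 9.657e+08 m³/yr.
Steady-state CSTR mass balance: W = Q·C + k·V·C, so C = W/(Q + kV).
Q + kV = 9.657e+08 + 5.4·1.12e+08 = 1.57e+09 m³/yr.
C = 2460/1.57e+09 = 1.566e-06 kg/m³ = 0.001566 mg/L = 1.566 µg/L.

1.57 µg/L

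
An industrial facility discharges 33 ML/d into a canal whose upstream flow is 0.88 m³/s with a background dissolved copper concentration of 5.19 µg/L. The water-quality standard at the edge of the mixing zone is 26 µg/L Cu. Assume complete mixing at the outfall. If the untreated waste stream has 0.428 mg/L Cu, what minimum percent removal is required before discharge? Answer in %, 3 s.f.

82.7 %

33 ML/d = 0.3819 m³/s.
5.19 µg/L = 0.00519 mg/L.
26 µg/L = 0.026 mg/L.
Mass balance: 0.026·1.262 = 0.3819·Cₑ + 0.88·0.00519.
Cₑ = (0.03281 − 0.004567) / 0.3819 = 0.07395 mg/L.
Required removal = 1 − 0.07395/0.428 = 82.72 %.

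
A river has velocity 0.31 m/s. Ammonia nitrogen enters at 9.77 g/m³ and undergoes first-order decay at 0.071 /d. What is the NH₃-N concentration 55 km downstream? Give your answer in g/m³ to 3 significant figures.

8.44 g/m³

Travel time t = 55 km / 0.31 m/s = 5.5e+04/0.31 = 1.774e+05 s = 2.053 d.
First-order decay: C = 9.77·exp(−0.071·2.053) = 9.77·0.8643 = 8.445 g/m³.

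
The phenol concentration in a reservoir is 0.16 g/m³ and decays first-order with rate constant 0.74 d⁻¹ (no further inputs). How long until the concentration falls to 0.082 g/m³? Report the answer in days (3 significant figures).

t = ln(C₀/C)/k = ln(0.16/0.082)/0.74 = 0.6685/0.74 = 0.9033 d.

0.903 d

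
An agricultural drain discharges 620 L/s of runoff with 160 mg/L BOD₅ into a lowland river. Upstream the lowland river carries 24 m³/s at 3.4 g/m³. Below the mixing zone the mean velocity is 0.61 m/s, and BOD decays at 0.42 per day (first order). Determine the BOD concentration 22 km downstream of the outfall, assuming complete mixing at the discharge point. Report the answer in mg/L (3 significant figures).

6.16 mg/L

620 L/s = 0.62 m³/s.
After complete mixing, C₀ = (0.62·160 + 24·3.4) / 24.62 = 7.344 mg/L.
Travel time t = 2.2e+04 m / 0.61 m/s = 3.607e+04 s = 0.4174 d.
C = 7.344·exp(−0.42·0.4174) = 7.344·0.8392 = 6.163 mg/L.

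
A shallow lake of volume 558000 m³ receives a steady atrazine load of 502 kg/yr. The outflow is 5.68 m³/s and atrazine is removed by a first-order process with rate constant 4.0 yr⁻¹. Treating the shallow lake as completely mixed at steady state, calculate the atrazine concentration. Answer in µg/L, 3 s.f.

Outflow Q = 5.68 m³/s × 3.156e+07 s/yr = 1.792e+08 m³/yr.
Steady-state CSTR mass balance: W = Q·C + k·V·C, so C = W/(Q + kV).
Q + kV = 1.792e+08 + 4.0·558000 = 1.815e+08 m³/yr.
C = 502/1.815e+08 = 2.766e-06 kg/m³ = 0.002766 mg/L = 2.766 µg/L.

2.77 µg/L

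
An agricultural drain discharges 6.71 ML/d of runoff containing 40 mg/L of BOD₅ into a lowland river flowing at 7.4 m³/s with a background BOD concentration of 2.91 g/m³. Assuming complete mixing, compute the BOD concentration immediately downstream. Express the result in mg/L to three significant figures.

3.30 mg/L

6.71 ML/d = 0.07766 m³/s.
By mass balance at complete mixing, C = (0.07766·40 + 7.4·2.91) / (0.07766 + 7.4) = 24.64/7.478 = 3.295 mg/L.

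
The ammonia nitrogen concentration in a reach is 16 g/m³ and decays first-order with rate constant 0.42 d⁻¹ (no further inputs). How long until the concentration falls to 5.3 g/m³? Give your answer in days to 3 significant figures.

t = ln(C₀/C)/k = ln(16/5.3)/0.42 = 1.105/0.42 = 2.631 d.

2.63 d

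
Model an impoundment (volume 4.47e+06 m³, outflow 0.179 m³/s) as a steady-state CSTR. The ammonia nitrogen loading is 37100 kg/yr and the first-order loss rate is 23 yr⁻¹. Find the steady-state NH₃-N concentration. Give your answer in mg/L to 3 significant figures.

Outflow Q = 0.179 m³/s × 3.156e+07 s/yr = 5.649e+06 m³/yr.
Steady-state CSTR mass balance: W = Q·C + k·V·C, so C = W/(Q + kV).
Q + kV = 5.649e+06 + 23·4.47e+06 = 1.085e+08 m³/yr.
C = 37100/1.085e+08 = 0.0003421 kg/m³ = 0.3421 mg/L.

0.342 mg/L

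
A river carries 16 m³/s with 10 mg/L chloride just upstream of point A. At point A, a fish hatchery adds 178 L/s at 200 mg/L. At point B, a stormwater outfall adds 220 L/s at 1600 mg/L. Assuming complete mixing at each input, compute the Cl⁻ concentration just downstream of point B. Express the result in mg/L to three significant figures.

178 L/s = 0.178 m³/s.
After input A: C = (16·10 + 0.178·200) / 16.18 = 12.09 mg/L.
220 L/s = 0.22 m³/s.
After input B: C = (16.18·12.09 + 0.22·1600) / 16.4 = 33.39 mg/L.

33.4 mg/L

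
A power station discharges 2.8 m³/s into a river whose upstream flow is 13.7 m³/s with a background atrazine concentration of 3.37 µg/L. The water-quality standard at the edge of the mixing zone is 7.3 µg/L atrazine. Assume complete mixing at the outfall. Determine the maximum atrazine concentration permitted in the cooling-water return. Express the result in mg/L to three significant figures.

0.0265 mg/L

3.37 µg/L = 0.00337 mg/L.
7.3 µg/L = 0.0073 mg/L.
Mass balance: 0.0073·16.5 = 2.8·Cₑ + 13.7·0.00337.
Cₑ = (0.1205 − 0.04617) / 2.8 = 0.02653 mg/L.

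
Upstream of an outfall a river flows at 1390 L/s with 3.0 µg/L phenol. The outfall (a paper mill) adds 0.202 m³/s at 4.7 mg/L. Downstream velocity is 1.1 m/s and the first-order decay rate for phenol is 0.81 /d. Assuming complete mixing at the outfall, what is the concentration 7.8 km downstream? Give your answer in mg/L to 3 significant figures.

1390 L/s = 1.39 m³/s.
3.0 µg/L = 0.003 mg/L.
After complete mixing, C₀ = (0.202·4.7 + 1.39·0.003) / 1.592 = 0.599 mg/L.
Travel time t = 7800 m / 1.1 m/s = 7091 s = 0.08207 d.
C = 0.599·exp(−0.81·0.08207) = 0.599·0.9357 = 0.5605 mg/L.

0.560 mg/L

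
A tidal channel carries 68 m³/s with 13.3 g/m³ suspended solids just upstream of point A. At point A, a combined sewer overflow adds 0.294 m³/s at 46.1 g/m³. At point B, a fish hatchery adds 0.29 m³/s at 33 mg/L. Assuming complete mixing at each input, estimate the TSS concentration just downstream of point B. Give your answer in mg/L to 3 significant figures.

13.5 mg/L

After input A: C = (68·13.3 + 0.294·46.1) / 68.29 = 13.44 mg/L.
After input B: C = (68.29·13.44 + 0.29·33) / 68.58 = 13.52 mg/L.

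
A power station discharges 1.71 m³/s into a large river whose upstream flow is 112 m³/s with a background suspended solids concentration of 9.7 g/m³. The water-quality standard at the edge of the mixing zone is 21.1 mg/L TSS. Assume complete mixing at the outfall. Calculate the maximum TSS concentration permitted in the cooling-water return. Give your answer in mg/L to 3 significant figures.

Mass balance: 21.1·113.7 = 1.71·Cₑ + 112·9.7.
Cₑ = (2399 − 1086) / 1.71 = 767.8 mg/L.

768 mg/L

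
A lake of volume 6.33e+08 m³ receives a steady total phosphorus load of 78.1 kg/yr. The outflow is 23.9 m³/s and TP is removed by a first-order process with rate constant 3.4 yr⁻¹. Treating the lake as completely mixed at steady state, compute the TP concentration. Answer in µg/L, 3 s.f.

Outflow Q = 23.9 m³/s × 3.156e+07 s/yr = 7.542e+08 m³/yr.
Steady-state CSTR mass balance: W = Q·C + k·V·C, so C = W/(Q + kV).
Q + kV = 7.542e+08 + 3.4·6.33e+08 = 2.906e+09 m³/yr.
C = 78.1/2.906e+09 = 2.687e-08 kg/m³ = 2.687e-05 mg/L = 0.02687 µg/L.

0.0269 µg/L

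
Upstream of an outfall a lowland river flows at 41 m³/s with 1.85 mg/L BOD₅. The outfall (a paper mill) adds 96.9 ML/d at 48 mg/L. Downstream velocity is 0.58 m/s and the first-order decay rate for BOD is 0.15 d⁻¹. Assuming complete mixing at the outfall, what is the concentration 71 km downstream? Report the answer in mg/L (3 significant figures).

2.49 mg/L

96.9 ML/d = 1.122 m³/s.
After complete mixing, C₀ = (1.122·48 + 41·1.85) / 42.12 = 3.079 mg/L.
Travel time t = 7.1e+04 m / 0.58 m/s = 1.224e+05 s = 1.417 d.
C = 3.079·exp(−0.15·1.417) = 3.079·0.8085 = 2.489 mg/L.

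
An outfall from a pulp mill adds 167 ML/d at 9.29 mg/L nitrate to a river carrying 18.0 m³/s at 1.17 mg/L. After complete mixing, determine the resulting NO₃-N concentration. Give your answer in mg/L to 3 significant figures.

167 ML/d = 1.933 m³/s.
By mass balance at complete mixing, C = (1.933·9.29 + 18·1.17) / (1.933 + 18) = 39.02/19.93 = 1.957 mg/L.

1.96 mg/L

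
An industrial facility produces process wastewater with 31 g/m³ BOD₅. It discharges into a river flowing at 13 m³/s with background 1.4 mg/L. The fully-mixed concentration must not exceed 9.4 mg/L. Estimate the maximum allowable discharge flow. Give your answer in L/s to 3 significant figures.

Mass balance at complete mixing: C_std·(Q_w + Q_r) = Q_w·C_e + Q_r·C_b.
Rearranging, Q_w = Q_r·(C_std − C_b)/(C_e − C_std) = 13·(9.4 − 1.4) / (31 − 9.4) = 4.815 m³/s.
= 4815 L/s.

4810 L/s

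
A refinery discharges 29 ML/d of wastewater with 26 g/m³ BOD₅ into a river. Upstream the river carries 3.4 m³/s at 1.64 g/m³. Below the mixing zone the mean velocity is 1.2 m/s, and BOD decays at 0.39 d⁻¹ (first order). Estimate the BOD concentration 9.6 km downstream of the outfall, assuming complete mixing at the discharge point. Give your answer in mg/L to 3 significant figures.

29 ML/d = 0.3356 m³/s.
After complete mixing, C₀ = (0.3356·26 + 3.4·1.64) / 3.736 = 3.829 mg/L.
Travel time t = 9600 m / 1.2 m/s = 8000 s = 0.09259 d.
C = 3.829·exp(−0.39·0.09259) = 3.829·0.9645 = 3.693 mg/L.

3.69 mg/L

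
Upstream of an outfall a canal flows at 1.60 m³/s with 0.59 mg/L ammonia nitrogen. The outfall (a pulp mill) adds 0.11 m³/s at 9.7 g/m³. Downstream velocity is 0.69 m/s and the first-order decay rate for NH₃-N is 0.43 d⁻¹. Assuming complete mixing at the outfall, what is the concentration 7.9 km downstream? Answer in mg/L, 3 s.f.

1.11 mg/L

After complete mixing, C₀ = (0.11·9.7 + 1.6·0.59) / 1.71 = 1.176 mg/L.
Travel time t = 7900 m / 0.69 m/s = 1.145e+04 s = 0.1325 d.
C = 1.176·exp(−0.43·0.1325) = 1.176·0.9446 = 1.111 mg/L.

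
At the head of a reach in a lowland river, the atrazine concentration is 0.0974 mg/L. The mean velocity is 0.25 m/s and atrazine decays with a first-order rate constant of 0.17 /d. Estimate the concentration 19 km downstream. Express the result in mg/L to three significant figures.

0.0839 mg/L

Travel time t = 19 km / 0.25 m/s = 1.9e+04/0.25 = 7.6e+04 s = 0.8796 d.
First-order decay: C = 0.0974·exp(−0.17·0.8796) = 0.0974·0.8611 = 0.08387 mg/L.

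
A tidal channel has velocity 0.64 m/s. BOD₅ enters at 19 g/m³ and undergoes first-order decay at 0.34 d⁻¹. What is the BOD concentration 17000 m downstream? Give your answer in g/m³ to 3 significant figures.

Travel time t = 17000 m / 0.64 m/s = 1.7e+04/0.64 = 2.656e+04 s = 0.3074 d.
First-order decay: C = 19·exp(−0.34·0.3074) = 19·0.9007 = 17.11 g/m³.

17.1 g/m³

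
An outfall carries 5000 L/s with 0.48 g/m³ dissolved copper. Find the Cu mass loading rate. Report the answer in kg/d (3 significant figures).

207 kg/d

5000 L/s = 5 m³/s.
Mass flux = Q·C = 5 m³/s × 0.48 g/m³ = 2.4 g/s.
= 2.4 g/s × 86.4 = 207.4 kg/d.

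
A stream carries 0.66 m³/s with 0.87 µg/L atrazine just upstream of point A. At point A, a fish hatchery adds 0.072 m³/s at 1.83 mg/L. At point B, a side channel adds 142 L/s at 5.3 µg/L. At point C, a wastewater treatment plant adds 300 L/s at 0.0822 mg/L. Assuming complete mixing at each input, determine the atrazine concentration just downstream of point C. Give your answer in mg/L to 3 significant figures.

0.134 mg/L

0.87 µg/L = 0.00087 mg/L.
After input A: C = (0.66·0.00087 + 0.072·1.83) / 0.732 = 0.1808 mg/L.
142 L/s = 0.142 m³/s.
5.3 µg/L = 0.0053 mg/L.
After input B: C = (0.732·0.1808 + 0.142·0.0053) / 0.874 = 0.1523 mg/L.
300 L/s = 0.3 m³/s.
After input C: C = (0.874·0.1523 + 0.3·0.0822) / 1.174 = 0.1344 mg/L.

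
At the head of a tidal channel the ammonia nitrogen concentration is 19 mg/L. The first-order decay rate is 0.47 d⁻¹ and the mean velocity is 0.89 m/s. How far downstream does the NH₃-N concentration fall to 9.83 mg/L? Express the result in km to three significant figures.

From C = C₀·e^(−kt), t = ln(C₀/C)/k = ln(19/9.83)/0.47 = 0.659/0.47 = 1.402 d.
Distance = v·t = 0.89 m/s × 1.211e+05 s = 1.078e+05 m = 107.8 km.

108 km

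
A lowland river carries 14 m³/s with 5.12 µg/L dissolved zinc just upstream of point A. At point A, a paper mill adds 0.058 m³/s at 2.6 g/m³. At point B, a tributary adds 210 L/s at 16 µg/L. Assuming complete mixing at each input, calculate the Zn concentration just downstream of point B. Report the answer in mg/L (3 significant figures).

0.0158 mg/L

5.12 µg/L = 0.00512 mg/L.
After input A: C = (14·0.00512 + 0.058·2.6) / 14.06 = 0.01583 mg/L.
210 L/s = 0.21 m³/s.
16 µg/L = 0.016 mg/L.
After input B: C = (14.06·0.01583 + 0.21·0.016) / 14.27 = 0.01583 mg/L.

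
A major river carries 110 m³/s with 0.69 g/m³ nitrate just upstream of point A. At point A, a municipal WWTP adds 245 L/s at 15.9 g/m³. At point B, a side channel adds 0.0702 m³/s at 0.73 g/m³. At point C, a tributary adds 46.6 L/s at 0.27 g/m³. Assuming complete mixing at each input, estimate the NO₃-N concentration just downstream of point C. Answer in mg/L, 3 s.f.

245 L/s = 0.245 m³/s.
After input A: C = (110·0.69 + 0.245·15.9) / 110.2 = 0.7238 mg/L.
After input B: C = (110.2·0.7238 + 0.0702·0.73) / 110.3 = 0.7238 mg/L.
46.6 L/s = 0.0466 m³/s.
After input C: C = (110.3·0.7238 + 0.0466·0.27) / 110.4 = 0.7236 mg/L.

0.724 mg/L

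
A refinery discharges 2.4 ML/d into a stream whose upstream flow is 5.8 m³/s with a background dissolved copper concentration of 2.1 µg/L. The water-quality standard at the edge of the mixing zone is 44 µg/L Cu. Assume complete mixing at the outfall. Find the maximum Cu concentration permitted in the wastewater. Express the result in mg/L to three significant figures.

8.79 mg/L

2.4 ML/d = 0.02778 m³/s.
2.1 µg/L = 0.0021 mg/L.
44 µg/L = 0.044 mg/L.
Mass balance: 0.044·5.828 = 0.02778·Cₑ + 5.8·0.0021.
Cₑ = (0.2564 − 0.01218) / 0.02778 = 8.793 mg/L.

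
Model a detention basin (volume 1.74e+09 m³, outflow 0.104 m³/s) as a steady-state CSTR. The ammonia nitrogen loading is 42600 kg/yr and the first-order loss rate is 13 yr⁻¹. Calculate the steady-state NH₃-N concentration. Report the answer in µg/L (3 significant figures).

Outflow Q = 0.104 m³/s × 3.156e+07 s/yr = 3.282e+06 m³/yr.
Steady-state CSTR mass balance: W = Q·C + k·V·C, so C = W/(Q + kV).
Q + kV = 3.282e+06 + 13·1.74e+09 = 2.262e+10 m³/yr.
C = 42600/2.262e+10 = 1.883e-06 kg/m³ = 0.001883 mg/L = 1.883 µg/L.

1.88 µg/L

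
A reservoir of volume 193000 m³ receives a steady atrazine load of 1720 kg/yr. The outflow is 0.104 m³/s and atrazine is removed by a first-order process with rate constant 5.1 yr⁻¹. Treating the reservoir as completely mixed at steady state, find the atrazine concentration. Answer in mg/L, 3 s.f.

0.403 mg/L

Outflow Q = 0.104 m³/s × 3.156e+07 s/yr = 3.282e+06 m³/yr.
Steady-state CSTR mass balance: W = Q·C + k·V·C, so C = W/(Q + kV).
Q + kV = 3.282e+06 + 5.1·193000 = 4.266e+06 m³/yr.
C = 1720/4.266e+06 = 0.0004032 kg/m³ = 0.4032 mg/L.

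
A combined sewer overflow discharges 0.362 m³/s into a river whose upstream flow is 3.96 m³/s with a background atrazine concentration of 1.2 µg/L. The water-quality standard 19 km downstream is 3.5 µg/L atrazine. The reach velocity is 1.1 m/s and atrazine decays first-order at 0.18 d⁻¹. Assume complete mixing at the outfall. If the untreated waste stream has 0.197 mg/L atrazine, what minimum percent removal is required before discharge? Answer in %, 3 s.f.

1.2 µg/L = 0.0012 mg/L.
3.5 µg/L = 0.0035 mg/L.
Travel time to the compliance point: t = 1.9e+04/1.1 = 1.727e+04 s = 0.1999 d; decay factor exp(−0.18·0.1999) = 0.9647.
So the concentration just after mixing may be at most 0.0035/0.9647 = 0.003628 mg/L.
Mass balance: 0.003628·4.322 = 0.362·Cₑ + 3.96·0.0012.
Cₑ = (0.01568 − 0.004752) / 0.362 = 0.03019 mg/L.
Required removal = 1 − 0.03019/0.197 = 84.67 %.

84.7 %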